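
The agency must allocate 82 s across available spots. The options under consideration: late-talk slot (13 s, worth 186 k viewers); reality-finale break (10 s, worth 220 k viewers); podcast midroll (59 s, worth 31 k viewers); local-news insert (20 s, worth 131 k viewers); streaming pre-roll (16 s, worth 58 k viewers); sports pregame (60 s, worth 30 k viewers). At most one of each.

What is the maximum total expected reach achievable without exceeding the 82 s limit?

Ranking by ratio (expected reach/s): reality-finale break 22.00, late-talk slot 14.31, local-news insert 6.55, streaming pre-roll 3.62.
Best packing: late-talk slot + reality-finale break + local-news insert + streaming pre-roll — 59 s, 595 total.

595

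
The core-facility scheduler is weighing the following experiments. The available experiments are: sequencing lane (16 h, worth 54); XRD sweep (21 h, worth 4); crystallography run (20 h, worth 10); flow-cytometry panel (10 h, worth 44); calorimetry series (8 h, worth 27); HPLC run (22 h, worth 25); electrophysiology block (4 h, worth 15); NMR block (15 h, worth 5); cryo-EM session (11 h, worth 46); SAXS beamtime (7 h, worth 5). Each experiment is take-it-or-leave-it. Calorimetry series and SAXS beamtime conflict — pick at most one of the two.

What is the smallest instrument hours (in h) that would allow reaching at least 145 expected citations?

41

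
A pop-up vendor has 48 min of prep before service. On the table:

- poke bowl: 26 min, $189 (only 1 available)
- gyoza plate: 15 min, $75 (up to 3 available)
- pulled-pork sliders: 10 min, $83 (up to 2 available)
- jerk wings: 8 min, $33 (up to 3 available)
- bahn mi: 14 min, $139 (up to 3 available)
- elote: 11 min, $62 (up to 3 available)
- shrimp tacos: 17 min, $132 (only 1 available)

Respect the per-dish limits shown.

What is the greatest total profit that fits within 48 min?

Filling by ratio: 3×bahn mi for 417, with 6 min left unused.
The 14 min tied up in bahn mi is better spent on 2×pulled-pork sliders — total rises to 444 (48 min).
Nothing else within 48 min beats 444.

444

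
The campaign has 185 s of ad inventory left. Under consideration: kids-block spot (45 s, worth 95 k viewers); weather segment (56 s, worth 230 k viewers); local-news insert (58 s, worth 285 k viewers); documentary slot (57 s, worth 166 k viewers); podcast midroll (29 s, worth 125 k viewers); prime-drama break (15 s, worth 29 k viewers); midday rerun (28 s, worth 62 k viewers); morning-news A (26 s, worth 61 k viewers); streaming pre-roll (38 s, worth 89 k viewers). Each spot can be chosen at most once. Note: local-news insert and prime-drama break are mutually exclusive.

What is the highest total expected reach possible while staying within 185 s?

Best packing: weather segment + local-news insert + podcast midroll + streaming pre-roll — 181 s, 729 total.
The closest alternative, weather segment + local-news insert + podcast midroll + midday rerun, reaches only 702.

729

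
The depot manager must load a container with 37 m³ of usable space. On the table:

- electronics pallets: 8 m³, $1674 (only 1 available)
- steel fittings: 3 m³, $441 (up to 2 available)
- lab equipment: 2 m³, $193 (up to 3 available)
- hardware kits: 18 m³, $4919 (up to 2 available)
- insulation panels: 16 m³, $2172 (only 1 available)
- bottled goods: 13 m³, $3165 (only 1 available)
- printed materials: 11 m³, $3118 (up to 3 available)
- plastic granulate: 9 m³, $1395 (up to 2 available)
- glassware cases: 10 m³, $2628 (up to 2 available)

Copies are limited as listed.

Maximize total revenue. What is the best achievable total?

9838

Taking the top-ratio shipments first gives steel fittings + 3×printed materials for 9795 (36 m³).
Replace steel fittings and 3×printed materials with 2×hardware kits: the trade gains 43 net, giving 9838 at 36 m³.
That's the maximum — no swap from here does better than 9838.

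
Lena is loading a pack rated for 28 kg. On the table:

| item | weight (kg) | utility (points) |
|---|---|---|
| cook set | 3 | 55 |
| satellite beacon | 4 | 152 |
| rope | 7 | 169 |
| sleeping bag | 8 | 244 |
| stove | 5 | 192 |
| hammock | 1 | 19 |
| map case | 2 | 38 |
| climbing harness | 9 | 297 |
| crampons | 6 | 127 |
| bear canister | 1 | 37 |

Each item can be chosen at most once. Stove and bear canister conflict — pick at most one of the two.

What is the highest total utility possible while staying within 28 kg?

Taking satellite beacon + sleeping bag + stove + map case + climbing harness: 28 kg used, 923 in utility.
Runner-up satellite beacon + sleeping bag + stove + hammock + climbing harness tops out at 904.

923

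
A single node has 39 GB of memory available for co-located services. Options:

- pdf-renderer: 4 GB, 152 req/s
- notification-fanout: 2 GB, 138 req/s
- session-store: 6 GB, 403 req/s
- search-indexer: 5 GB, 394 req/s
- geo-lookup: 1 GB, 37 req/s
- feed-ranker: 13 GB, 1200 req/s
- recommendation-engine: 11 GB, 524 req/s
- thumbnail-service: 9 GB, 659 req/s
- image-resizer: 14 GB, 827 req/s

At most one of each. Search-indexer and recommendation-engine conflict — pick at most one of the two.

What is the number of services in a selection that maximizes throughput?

6

Best achievable throughput is 2946.
For example pdf-renderer + notification-fanout + session-store + search-indexer + feed-ranker + thumbnail-service achieves it, using 39 GB.
Every optimal selection uses 6 services.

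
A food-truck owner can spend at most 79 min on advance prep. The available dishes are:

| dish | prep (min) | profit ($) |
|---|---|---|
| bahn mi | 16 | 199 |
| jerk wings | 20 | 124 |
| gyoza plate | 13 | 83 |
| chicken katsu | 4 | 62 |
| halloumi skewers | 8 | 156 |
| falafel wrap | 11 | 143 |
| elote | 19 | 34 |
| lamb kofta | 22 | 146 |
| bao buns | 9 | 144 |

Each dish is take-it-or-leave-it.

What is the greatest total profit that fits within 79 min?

871

Greedy by ratio would take bahn mi + chicken katsu + halloumi skewers + falafel wrap + lamb kofta + bao buns: 70 min used, total 850.
The 4 min tied up in chicken katsu is better spent on gyoza plate — total rises to 871 (79 min).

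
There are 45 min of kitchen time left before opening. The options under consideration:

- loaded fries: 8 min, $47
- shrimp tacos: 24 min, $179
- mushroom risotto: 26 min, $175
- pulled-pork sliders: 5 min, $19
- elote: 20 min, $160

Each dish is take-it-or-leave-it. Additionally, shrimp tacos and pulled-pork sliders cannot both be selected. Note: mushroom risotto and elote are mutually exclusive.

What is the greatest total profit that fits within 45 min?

Shrimp tacos + elote uses 44 of the 45 min and totals 339.

339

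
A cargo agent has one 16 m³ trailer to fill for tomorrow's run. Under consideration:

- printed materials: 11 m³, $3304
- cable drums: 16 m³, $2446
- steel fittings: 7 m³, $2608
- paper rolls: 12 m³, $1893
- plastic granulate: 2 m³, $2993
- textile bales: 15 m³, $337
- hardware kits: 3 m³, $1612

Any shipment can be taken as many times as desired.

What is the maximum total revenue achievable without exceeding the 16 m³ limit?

23944

Best packing: 8×plastic granulate — 16 m³, 23944 total.
Every other selection either busts 16 m³ or fails to beat 23944.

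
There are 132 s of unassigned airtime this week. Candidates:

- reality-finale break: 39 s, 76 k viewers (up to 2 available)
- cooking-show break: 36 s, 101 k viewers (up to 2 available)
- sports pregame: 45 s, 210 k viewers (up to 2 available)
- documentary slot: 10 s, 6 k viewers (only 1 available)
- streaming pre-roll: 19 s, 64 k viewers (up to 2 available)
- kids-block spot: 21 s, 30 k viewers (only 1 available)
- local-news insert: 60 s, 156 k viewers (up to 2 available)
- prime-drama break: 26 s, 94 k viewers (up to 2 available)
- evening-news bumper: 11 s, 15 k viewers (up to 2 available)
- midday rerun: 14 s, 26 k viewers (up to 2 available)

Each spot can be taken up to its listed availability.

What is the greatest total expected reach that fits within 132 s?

By expected reach per s: sports pregame 4.67, prime-drama break 3.62, streaming pre-roll 3.37 lead.
Taking the top-ratio spots first gives 2×sports pregame + prime-drama break + midday rerun for 540 (130 s).
The 40 s tied up in prime-drama break and midday rerun is better spent on 2×streaming pre-roll — total rises to 548 (128 s).
No other feasible combination exceeds 548.

548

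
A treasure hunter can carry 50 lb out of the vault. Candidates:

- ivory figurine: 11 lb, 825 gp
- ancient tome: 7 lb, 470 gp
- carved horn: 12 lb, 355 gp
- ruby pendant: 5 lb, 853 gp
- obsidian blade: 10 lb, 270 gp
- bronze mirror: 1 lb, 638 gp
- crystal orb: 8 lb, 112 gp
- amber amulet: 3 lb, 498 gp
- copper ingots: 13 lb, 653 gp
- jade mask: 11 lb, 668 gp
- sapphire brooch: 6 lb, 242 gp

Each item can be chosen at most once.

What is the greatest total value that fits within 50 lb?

By value per lb: bronze mirror 638.00, ruby pendant 170.60, amber amulet 166.00 lead.
A density-first pass picks ivory figurine + ancient tome + ruby pendant + bronze mirror + amber amulet + jade mask + sapphire brooch — 4194 at 44 lb.
Dropping ancient tome frees 7 lb; slotting in copper ingots (13 lb) lifts the total to 4377 at 50 lb.

4377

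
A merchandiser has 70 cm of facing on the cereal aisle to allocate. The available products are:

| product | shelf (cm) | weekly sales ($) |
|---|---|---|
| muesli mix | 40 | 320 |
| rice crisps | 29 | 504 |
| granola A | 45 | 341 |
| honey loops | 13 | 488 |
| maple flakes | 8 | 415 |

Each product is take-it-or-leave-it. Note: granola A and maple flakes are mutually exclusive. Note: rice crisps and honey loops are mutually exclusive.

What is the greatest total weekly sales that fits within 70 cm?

1223

Muesli mix + honey loops + maple flakes uses 61 of the 70 cm and totals 1223.
The closest alternative, rice crisps + maple flakes, reaches only 919.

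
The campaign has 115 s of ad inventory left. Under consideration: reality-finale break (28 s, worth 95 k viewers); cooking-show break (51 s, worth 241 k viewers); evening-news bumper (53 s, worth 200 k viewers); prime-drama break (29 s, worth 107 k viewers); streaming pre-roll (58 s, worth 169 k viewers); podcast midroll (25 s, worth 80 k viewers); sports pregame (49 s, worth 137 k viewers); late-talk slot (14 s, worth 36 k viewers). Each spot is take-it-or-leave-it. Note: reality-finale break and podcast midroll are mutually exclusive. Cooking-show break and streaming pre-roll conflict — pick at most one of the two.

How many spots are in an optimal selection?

The maximum expected reach within 115 s is 443.
For example reality-finale break + cooking-show break + prime-drama break achieves it, using 108 s.
All optima have 3 spots.

3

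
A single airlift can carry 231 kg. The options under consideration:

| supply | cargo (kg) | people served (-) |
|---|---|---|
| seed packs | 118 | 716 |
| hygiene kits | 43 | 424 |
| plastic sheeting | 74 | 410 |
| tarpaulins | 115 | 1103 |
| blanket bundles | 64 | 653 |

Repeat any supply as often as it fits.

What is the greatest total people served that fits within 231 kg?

By people served per kg: blanket bundles 10.20, hygiene kits 9.86, tarpaulins 9.59, seed packs 6.07 lead.
Taking the top-ratio supplies first gives 3×blanket bundles for 1959 (192 kg).
Replace 3×blanket bundles with 2×tarpaulins: the trade gains 247 net, giving 2206 at 230 kg.

2206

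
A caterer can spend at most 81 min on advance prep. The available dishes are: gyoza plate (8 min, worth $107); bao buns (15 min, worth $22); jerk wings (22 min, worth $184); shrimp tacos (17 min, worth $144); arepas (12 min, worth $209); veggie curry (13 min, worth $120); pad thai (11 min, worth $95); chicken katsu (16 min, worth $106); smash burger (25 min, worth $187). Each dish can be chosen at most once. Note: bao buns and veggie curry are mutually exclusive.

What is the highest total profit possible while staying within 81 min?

Density check — arepas 17.42, gyoza plate 13.38, veggie curry 9.23 are the best per min.
Greedy by ratio would take gyoza plate + shrimp tacos + arepas + veggie curry + pad thai + chicken katsu: 77 min used, total 781.
A better packing is gyoza plate + jerk wings + arepas + veggie curry + smash burger: 80 min, total 807.

807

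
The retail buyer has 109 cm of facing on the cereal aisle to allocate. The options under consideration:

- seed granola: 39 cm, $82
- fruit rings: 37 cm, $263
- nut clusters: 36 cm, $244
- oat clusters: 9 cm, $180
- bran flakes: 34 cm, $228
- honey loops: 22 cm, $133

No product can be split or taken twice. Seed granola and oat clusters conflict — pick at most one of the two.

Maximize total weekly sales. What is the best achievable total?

Taking fruit rings + nut clusters + oat clusters + honey loops: 104 cm used, 820 in weekly sales.

820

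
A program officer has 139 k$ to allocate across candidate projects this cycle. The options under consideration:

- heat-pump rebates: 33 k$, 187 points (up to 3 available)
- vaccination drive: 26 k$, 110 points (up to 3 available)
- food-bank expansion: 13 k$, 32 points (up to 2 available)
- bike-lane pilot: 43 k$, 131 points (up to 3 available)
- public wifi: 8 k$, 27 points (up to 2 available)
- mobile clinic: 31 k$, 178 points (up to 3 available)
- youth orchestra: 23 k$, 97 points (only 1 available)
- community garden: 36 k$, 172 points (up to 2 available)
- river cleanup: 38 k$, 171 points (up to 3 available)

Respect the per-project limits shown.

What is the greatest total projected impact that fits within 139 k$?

The ratio heuristic lands on heat-pump rebates + public wifi + 3×mobile clinic (748) but leaves 5 k$ idle.
The 62 k$ tied up in 2×mobile clinic is better spent on 2×heat-pump rebates — total rises to 766 (138 k$).

766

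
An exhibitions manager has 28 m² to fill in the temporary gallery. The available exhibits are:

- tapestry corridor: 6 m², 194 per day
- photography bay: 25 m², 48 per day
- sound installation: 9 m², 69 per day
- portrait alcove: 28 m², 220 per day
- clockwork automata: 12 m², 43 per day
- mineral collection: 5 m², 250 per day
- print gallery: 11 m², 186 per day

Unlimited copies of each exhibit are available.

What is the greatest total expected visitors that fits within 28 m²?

Ranking by ratio (expected visitors/m²): mineral collection 50.00, tapestry corridor 32.33, print gallery 16.91, portrait alcove 7.86.
The ratio ordering already packs tightly: 5×mineral collection, 25 m², 1250.
Every other selection either busts 28 m² or fails to beat 1250.

1250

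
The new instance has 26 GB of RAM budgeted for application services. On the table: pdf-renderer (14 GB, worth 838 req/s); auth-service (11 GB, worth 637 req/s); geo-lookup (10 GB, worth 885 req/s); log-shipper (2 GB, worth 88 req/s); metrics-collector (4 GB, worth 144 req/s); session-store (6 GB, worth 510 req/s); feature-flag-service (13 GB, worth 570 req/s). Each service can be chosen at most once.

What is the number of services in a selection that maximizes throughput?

3

Optimal total is 1811.
One optimal bundle: pdf-renderer + geo-lookup + log-shipper (26 GB).
All optima have 3 services.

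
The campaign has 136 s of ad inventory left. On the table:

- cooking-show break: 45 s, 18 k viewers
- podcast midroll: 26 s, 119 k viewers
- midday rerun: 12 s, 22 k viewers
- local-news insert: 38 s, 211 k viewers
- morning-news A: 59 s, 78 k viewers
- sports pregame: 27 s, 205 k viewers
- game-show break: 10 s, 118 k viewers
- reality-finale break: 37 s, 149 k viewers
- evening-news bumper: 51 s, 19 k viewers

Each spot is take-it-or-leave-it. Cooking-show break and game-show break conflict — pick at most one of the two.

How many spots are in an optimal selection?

5

The maximum expected reach within 136 s is 705.
One optimal bundle: midday rerun + local-news insert + sports pregame + game-show break + reality-finale break (124 s).
Every optimal selection uses 5 spots.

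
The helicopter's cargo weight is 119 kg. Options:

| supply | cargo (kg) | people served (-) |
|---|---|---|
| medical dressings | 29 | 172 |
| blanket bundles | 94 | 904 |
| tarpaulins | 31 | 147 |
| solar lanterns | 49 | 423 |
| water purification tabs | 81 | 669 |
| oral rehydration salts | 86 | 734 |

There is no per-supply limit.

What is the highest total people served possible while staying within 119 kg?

906

Filling by ratio: blanket bundles for 904, with 25 kg left unused.
Replace blanket bundles with medical dressings + oral rehydration salts: the trade gains 2 net, giving 906 at 115 kg.
Every other selection either busts 119 kg or fails to beat 906.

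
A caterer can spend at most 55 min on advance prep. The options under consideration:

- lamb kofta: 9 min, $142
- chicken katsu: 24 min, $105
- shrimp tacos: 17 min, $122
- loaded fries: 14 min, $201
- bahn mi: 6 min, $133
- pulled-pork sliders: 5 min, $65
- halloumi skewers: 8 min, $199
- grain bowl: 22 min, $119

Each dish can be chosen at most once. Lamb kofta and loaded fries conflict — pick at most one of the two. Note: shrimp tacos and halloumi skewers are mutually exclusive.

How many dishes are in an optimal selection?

Optimal total is 717.
One optimal bundle: loaded fries + bahn mi + pulled-pork sliders + halloumi skewers + grain bowl (55 min).
All optima have 5 dishes.

5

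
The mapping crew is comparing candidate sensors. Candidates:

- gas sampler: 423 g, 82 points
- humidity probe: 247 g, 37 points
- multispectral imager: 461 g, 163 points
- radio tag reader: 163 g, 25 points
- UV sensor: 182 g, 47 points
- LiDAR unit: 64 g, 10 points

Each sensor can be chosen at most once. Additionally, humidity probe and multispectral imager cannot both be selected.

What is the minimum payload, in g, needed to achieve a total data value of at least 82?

Need the lightest bundle worth ≥ 82.
Taking radio tag reader + UV sensor + LiDAR unit gives 82 (≥ 82) for 409 g.
Below 409 g the best achievable stays under 82.

409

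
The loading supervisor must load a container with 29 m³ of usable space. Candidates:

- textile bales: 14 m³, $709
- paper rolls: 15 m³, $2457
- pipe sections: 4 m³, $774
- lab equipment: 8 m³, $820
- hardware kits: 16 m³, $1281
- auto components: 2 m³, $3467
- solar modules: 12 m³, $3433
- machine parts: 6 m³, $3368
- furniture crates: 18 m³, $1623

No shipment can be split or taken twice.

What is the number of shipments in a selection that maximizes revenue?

Best achievable revenue is 11088.
For example lab equipment + auto components + solar modules + machine parts achieves it, using 28 m³.
Every optimal selection uses 4 shipments.

4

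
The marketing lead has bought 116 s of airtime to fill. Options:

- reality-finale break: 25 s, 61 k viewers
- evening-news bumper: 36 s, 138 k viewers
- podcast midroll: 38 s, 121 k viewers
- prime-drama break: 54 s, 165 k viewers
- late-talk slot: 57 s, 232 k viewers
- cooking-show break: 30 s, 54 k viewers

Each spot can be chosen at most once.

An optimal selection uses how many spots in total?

2

Best achievable expected reach is 397.
For example prime-drama break + late-talk slot achieves it, using 111 s.
Any selection reaching 397 contains exactly 2 spots.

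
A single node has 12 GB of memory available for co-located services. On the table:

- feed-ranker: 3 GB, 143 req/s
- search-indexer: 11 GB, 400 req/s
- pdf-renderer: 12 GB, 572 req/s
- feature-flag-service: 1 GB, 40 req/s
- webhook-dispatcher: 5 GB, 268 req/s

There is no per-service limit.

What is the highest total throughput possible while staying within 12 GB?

Density check — webhook-dispatcher 53.60, feed-ranker 47.67, pdf-renderer 47.67 are the best per GB.
2×feature-flag-service + 2×webhook-dispatcher uses 12 of the 12 GB and totals 616.
Every other selection either busts 12 GB or fails to beat 616.

616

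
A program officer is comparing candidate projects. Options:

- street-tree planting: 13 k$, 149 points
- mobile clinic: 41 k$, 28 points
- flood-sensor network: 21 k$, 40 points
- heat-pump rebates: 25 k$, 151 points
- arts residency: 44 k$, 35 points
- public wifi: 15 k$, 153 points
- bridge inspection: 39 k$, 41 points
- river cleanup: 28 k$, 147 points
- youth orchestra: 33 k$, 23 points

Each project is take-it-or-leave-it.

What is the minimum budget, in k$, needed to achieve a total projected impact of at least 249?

28

Need the lightest bundle worth ≥ 249.
street-tree planting + public wifi reaches 302 using 28 k$.
Any bundle with less than 28 k$ falls short of 249.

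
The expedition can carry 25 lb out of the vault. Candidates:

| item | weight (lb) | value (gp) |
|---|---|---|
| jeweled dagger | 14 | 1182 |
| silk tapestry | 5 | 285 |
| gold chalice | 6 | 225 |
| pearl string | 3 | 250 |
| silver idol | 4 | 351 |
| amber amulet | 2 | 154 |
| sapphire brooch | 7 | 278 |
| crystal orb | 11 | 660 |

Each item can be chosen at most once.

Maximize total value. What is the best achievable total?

1972

Density check — silver idol 87.75, jeweled dagger 84.43, pearl string 83.33, amber amulet 77.00 are the best per lb.
The ratio heuristic lands on jeweled dagger + pearl string + silver idol + amber amulet (1937) but leaves 2 lb idle.
Replace pearl string with silk tapestry: the trade gains 35 net, giving 1972 at 25 lb.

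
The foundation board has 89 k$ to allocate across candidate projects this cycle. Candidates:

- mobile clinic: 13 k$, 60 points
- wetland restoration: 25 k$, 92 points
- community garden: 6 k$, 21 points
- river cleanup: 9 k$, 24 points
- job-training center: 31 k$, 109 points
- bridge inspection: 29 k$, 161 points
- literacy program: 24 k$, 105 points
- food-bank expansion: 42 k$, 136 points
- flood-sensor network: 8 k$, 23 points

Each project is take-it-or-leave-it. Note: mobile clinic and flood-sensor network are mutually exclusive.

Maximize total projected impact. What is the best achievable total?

382

Best packing: wetland restoration + river cleanup + bridge inspection + literacy program — 87 k$, 382 total.
No other feasible combination exceeds 382.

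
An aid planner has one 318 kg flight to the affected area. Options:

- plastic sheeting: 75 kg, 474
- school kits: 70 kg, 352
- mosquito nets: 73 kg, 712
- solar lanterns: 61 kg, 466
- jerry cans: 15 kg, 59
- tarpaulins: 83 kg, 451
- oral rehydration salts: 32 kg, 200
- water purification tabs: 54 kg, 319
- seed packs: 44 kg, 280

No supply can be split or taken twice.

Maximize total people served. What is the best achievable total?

Ranking by ratio (people served/kg): mosquito nets 9.75, solar lanterns 7.64, seed packs 6.36, plastic sheeting 6.32.
Filling by ratio: plastic sheeting + mosquito nets + solar lanterns + jerry cans + oral rehydration salts + seed packs for 2191, with 18 kg left unused.
The 47 kg tied up in jerry cans and oral rehydration salts is better spent on water purification tabs — total rises to 2251 (307 kg).
An exhaustive check of the 512 subsets confirms 2251.

2251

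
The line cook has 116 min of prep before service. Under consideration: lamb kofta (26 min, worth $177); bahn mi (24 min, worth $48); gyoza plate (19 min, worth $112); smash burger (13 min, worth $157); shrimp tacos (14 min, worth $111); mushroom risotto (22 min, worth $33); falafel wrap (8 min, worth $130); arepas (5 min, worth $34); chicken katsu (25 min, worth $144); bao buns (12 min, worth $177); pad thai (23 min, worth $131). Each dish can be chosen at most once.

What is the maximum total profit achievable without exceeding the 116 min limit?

995

The ratio heuristic lands on lamb kofta + gyoza plate + smash burger + shrimp tacos + falafel wrap + arepas + bao buns (898) but leaves 19 min idle.
The 5 min tied up in arepas is better spent on pad thai — total rises to 995 (115 min).
Every other selection either busts 116 min or fails to beat 995.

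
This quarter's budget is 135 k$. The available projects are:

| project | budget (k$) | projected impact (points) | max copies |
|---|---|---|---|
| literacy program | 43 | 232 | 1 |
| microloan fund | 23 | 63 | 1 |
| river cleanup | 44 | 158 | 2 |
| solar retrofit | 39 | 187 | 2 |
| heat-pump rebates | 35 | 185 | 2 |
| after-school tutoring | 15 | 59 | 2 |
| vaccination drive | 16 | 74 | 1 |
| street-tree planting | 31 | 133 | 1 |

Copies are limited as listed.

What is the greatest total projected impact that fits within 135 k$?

Taking the top-ratio projects first gives literacy program + 2×heat-pump rebates + vaccination drive for 676 (129 k$).
The 35 k$ tied up in heat-pump rebates is better spent on solar retrofit — total rises to 678 (133 k$).

678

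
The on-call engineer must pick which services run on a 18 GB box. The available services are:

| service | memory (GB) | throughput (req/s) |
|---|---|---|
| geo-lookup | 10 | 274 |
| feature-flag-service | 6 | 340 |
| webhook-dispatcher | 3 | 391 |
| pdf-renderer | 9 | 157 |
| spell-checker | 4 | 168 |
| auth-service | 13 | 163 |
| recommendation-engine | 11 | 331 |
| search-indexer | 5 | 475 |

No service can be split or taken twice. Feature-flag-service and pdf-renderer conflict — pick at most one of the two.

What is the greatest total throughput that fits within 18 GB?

Feature-flag-service + webhook-dispatcher + spell-checker + search-indexer uses 18 of the 18 GB and totals 1374.

1374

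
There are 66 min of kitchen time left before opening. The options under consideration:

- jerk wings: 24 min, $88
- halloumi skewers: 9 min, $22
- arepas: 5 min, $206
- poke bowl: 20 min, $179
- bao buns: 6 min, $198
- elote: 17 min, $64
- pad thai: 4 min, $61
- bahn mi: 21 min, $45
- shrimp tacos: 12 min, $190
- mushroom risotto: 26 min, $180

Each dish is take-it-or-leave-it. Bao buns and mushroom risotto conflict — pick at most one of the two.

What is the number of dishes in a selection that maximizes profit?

The maximum profit within 66 min is 898.
For example arepas + poke bowl + bao buns + elote + pad thai + shrimp tacos achieves it, using 64 min.
Every optimal selection uses 6 dishes.

6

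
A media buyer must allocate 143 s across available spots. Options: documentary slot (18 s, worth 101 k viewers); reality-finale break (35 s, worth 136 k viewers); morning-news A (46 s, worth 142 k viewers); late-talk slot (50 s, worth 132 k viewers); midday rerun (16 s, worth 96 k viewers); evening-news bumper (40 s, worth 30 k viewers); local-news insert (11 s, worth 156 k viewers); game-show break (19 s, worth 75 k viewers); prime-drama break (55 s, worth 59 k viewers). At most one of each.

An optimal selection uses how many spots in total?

The maximum expected reach within 143 s is 631.
One optimal bundle: documentary slot + reality-finale break + morning-news A + midday rerun + local-news insert (126 s).
Any selection reaching 631 contains exactly 5 spots.

5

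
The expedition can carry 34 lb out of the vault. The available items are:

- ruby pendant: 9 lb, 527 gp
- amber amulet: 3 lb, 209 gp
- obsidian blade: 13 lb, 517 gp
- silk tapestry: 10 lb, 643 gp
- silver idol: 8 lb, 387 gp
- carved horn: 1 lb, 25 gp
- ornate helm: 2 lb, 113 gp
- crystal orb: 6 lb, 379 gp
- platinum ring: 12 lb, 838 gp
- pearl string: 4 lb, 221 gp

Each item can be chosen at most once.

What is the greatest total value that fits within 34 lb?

2217

Taking the top-ratio items first gives amber amulet + silk tapestry + carved horn + ornate helm + crystal orb + platinum ring for 2207 (34 lb).
Replace carved horn and ornate helm and crystal orb with ruby pendant: the trade gains 10 net, giving 2217 at 34 lb.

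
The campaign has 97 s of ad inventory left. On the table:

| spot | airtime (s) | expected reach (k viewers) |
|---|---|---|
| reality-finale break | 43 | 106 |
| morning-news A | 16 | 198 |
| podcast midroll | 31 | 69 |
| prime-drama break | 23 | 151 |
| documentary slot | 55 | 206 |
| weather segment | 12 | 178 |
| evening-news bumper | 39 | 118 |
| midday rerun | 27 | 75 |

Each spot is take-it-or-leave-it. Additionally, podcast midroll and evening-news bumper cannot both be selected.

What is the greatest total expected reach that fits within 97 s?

Density check — weather segment 14.83, morning-news A 12.38, prime-drama break 6.57 are the best per s.
Morning-news A + prime-drama break + weather segment + evening-news bumper uses 90 of the 97 s and totals 645.

645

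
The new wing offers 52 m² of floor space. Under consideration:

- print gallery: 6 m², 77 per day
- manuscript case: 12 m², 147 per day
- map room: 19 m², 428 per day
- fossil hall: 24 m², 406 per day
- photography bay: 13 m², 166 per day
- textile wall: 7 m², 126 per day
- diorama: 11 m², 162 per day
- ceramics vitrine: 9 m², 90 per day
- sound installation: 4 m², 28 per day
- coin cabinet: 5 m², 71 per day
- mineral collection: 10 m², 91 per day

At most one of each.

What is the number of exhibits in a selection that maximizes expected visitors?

Best achievable expected visitors is 960.
For example map room + fossil hall + textile wall achieves it, using 50 m².
Every optimal selection uses 3 exhibits.

3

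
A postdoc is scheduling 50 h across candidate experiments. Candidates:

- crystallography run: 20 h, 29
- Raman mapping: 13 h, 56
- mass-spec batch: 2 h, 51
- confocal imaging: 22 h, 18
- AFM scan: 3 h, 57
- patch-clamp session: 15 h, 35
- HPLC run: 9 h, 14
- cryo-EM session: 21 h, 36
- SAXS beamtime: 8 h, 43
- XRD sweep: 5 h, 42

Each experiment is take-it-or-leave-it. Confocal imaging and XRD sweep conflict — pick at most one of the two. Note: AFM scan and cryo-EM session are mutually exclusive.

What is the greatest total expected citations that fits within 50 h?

Taking Raman mapping + mass-spec batch + AFM scan + patch-clamp session + SAXS beamtime + XRD sweep: 46 h used, 284 in expected citations.
Runner-up Raman mapping + mass-spec batch + AFM scan + HPLC run + SAXS beamtime + XRD sweep tops out at 263.

284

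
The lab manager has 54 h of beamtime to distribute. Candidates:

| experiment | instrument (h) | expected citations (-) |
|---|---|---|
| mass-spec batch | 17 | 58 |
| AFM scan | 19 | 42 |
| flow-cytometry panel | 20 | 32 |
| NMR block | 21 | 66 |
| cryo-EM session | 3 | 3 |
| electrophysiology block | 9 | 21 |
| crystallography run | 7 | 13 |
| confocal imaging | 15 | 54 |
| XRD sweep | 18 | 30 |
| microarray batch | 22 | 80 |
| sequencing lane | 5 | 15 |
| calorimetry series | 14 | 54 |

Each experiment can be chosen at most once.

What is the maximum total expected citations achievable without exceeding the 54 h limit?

Taking the top-ratio experiments first gives cryo-EM session + confocal imaging + microarray batch + calorimetry series for 191 (54 h).
Dropping cryo-EM session and calorimetry series frees 17 h; slotting in mass-spec batch (17 h) lifts the total to 192 at 54 h.
Every other selection either busts 54 h or fails to beat 192.

192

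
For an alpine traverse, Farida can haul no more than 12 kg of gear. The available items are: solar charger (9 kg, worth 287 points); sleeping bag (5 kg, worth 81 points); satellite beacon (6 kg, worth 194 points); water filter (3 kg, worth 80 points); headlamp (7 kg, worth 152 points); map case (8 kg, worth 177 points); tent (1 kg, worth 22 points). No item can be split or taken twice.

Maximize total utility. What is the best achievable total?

367

Filling by ratio: satellite beacon + water filter + tent for 296, with 2 kg left unused.
Dropping satellite beacon and tent frees 7 kg; slotting in solar charger (9 kg) lifts the total to 367 at 12 kg.
Every other selection either busts 12 kg or fails to beat 367.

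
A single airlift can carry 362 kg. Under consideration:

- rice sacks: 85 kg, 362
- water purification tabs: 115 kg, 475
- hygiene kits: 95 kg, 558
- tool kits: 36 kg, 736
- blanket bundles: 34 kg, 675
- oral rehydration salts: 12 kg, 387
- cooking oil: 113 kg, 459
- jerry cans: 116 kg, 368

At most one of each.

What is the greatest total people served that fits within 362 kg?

2831

A density-first pass picks rice sacks + hygiene kits + tool kits + blanket bundles + oral rehydration salts — 2718 at 262 kg.
Dropping rice sacks frees 85 kg; slotting in water purification tabs (115 kg) lifts the total to 2831 at 292 kg.
Runner-up hygiene kits + tool kits + blanket bundles + oral rehydration salts + cooking oil tops out at 2815.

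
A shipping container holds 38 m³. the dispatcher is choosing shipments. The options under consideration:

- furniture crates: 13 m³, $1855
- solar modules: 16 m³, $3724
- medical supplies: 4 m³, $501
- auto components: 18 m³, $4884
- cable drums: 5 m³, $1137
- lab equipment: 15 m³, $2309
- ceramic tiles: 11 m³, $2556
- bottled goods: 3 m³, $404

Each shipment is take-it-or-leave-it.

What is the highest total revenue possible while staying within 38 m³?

The ratio heuristic lands on solar modules + auto components + bottled goods (9012) but leaves 1 m³ idle.
The 3 m³ tied up in bottled goods is better spent on medical supplies — total rises to 9109 (38 m³).
Nothing else within 38 m³ beats 9109.

9109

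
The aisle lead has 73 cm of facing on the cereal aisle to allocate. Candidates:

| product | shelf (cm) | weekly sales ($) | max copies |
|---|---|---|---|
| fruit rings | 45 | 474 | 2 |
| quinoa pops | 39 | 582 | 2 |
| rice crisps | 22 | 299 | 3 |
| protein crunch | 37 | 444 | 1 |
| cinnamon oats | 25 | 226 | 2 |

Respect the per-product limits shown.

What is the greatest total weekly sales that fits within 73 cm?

The ratio heuristic lands on quinoa pops + rice crisps (881) but leaves 12 cm idle.
Dropping quinoa pops frees 39 cm; slotting in 2×rice crisps (44 cm) lifts the total to 897 at 66 cm.

897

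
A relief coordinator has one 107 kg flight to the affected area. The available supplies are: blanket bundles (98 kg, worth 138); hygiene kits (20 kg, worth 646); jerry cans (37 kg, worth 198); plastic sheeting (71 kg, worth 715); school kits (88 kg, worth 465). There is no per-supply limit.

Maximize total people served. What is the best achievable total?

3230

5×hygiene kits uses 100 of the 107 kg and totals 3230.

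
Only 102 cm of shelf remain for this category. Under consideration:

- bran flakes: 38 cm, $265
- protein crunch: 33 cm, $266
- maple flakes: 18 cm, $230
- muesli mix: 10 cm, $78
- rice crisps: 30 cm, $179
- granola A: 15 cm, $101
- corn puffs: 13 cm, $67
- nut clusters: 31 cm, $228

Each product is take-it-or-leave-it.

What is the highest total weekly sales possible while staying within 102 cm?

839

Filling by ratio: protein crunch + maple flakes + muesli mix + nut clusters for 802, with 10 cm left unused.
Dropping nut clusters frees 31 cm; slotting in bran flakes (38 cm) lifts the total to 839 at 99 cm.
Nothing else within 102 cm beats 839.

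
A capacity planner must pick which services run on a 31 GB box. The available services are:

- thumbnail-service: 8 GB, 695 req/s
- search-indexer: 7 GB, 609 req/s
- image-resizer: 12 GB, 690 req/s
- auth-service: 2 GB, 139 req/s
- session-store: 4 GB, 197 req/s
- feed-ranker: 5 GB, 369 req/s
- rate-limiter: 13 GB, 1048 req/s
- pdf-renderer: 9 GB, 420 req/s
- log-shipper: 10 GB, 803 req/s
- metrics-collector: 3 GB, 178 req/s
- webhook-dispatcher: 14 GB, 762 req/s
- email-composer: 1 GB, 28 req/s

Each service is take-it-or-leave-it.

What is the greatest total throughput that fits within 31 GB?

2546

Greedy by ratio would take thumbnail-service + search-indexer + auth-service + rate-limiter + email-composer: 31 GB used, total 2519.
Dropping search-indexer and auth-service and email-composer frees 10 GB; slotting in log-shipper (10 GB) lifts the total to 2546 at 31 GB.
Runner-up thumbnail-service + search-indexer + rate-limiter + metrics-collector tops out at 2530.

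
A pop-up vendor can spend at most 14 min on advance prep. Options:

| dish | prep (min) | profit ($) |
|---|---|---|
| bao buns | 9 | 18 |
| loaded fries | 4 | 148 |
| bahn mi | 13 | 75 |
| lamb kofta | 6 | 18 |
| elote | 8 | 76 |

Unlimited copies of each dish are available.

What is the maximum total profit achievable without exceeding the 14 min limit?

444

The ratio ordering already packs tightly: 3×loaded fries, 12 min, 444.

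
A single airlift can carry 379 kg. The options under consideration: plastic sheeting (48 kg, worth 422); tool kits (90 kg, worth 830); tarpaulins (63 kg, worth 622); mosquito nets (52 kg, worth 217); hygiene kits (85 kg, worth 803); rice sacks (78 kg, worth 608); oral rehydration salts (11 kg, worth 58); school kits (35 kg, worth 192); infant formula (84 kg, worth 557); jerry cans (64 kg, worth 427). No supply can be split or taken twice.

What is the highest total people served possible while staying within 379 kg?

3343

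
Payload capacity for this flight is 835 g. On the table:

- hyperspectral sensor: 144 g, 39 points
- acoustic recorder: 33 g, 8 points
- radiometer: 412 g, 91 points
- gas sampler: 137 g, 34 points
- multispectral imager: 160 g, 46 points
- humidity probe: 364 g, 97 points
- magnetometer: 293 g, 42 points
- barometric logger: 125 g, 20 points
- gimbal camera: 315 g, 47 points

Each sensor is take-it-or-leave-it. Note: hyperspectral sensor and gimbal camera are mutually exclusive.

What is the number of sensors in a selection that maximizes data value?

4

Best achievable data value is 216.
One optimal bundle: hyperspectral sensor + gas sampler + multispectral imager + humidity probe (805 g).
All optima have 4 sensors.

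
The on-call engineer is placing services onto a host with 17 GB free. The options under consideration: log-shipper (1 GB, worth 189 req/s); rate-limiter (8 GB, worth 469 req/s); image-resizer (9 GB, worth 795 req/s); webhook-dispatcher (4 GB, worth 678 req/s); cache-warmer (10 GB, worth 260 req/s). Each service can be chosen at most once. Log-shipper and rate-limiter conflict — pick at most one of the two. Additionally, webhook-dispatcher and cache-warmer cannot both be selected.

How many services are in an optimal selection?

3

The maximum throughput within 17 GB is 1662.
log-shipper + image-resizer + webhook-dispatcher hits 1662 at 14 GB.
Any selection reaching 1662 contains exactly 3 services.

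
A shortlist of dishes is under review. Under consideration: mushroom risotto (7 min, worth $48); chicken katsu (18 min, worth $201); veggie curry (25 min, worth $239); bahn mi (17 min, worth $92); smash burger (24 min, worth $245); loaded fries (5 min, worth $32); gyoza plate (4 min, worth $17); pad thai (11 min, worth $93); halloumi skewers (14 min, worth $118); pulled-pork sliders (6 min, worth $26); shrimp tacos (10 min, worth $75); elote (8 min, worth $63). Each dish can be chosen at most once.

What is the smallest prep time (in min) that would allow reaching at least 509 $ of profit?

Look for the lowest-prep combination reaching 509.
chicken katsu + smash burger + elote reaches 509 using 50 min.
Any bundle with less than 50 min falls short of 509.

50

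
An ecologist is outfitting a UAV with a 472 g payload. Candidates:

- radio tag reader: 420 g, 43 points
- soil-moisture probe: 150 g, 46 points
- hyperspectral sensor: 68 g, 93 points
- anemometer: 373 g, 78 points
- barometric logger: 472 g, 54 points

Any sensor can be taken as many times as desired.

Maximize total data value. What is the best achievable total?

6×hyperspectral sensor uses 408 of the 472 g and totals 558.
No other feasible combination exceeds 558.

558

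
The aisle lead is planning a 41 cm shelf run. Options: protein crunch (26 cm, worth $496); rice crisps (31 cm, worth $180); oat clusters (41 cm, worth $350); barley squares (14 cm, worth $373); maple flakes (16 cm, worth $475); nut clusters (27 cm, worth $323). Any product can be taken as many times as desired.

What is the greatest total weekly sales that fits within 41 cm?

950

The ratio ordering already packs tightly: 2×maple flakes, 32 cm, 950.
Every other selection either busts 41 cm or fails to beat 950.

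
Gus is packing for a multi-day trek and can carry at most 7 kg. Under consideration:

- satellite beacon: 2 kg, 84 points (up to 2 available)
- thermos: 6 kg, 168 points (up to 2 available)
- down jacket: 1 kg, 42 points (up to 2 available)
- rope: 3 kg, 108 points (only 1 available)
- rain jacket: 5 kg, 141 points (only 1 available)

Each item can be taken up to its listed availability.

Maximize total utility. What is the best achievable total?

A density-first pass picks 2×satellite beacon + 2×down jacket — 252 at 6 kg.
Dropping satellite beacon frees 2 kg; slotting in rope (3 kg) lifts the total to 276 at 7 kg.
That's the maximum — no swap from here does better than 276.

276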